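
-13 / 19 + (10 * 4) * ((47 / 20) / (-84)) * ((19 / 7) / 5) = -36077 / 27930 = -1.29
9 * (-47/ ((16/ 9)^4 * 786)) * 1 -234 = -234.05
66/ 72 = 11/ 12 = 0.92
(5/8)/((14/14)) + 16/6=79/24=3.29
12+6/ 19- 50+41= 63/ 19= 3.32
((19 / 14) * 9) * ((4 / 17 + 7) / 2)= 21033 / 476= 44.19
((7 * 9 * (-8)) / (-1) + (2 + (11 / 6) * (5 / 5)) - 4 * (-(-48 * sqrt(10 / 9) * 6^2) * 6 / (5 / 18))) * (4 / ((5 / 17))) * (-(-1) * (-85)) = 181338646.91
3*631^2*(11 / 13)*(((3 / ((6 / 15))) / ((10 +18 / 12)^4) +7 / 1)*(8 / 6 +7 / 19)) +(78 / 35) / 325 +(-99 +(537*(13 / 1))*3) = 729488332566934237 / 60480636125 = 12061518.85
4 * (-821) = -3284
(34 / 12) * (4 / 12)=17 / 18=0.94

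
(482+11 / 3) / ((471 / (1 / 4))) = 1457 / 5652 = 0.26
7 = 7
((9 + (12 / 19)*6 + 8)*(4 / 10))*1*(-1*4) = -632 / 19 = -33.26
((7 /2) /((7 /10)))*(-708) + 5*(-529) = -6185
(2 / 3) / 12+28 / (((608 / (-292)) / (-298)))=1370521 / 342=4007.37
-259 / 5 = -51.80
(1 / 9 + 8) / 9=73 / 81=0.90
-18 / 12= -1.50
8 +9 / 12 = 35 / 4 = 8.75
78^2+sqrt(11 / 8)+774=sqrt(22) / 4+6858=6859.17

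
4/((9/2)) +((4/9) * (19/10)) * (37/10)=301/75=4.01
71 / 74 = 0.96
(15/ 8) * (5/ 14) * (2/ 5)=15/ 56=0.27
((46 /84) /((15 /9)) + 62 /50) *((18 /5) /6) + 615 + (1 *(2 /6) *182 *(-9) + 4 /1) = 129397 /1750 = 73.94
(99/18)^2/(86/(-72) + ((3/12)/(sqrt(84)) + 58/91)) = -723422700/13290559 - 7729722 *sqrt(21)/13290559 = -57.10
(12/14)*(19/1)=114/7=16.29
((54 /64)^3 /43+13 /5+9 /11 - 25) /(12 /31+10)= -51814296613 /24953815040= -2.08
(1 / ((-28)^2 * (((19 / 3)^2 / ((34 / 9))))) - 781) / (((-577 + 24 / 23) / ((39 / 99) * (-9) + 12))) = 236404108845 / 20620704104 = 11.46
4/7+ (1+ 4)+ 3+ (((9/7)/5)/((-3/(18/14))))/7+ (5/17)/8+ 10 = 4336503/233240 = 18.59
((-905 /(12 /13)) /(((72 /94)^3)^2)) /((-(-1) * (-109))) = 126817468345685 /2847231295488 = 44.54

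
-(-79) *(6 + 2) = 632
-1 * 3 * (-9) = 27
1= 1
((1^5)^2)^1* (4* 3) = 12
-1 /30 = -0.03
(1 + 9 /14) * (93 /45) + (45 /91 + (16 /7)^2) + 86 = 1817633 /19110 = 95.11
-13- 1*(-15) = 2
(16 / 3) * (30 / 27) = 160 / 27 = 5.93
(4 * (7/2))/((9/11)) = 154/9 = 17.11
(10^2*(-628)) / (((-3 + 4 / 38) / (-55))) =-1193200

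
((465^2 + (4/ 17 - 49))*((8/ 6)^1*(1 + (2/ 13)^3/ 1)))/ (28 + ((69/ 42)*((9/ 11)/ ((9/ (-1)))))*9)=25598325984/ 2358733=10852.57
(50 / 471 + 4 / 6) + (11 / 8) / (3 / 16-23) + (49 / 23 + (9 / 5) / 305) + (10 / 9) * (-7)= -17832488972 / 3617951175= -4.93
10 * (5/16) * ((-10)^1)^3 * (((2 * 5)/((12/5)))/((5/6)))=-15625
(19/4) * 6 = 57/2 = 28.50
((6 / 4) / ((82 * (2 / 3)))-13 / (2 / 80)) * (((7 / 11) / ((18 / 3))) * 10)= -5969285 / 10824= -551.49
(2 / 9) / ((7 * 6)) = 1 / 189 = 0.01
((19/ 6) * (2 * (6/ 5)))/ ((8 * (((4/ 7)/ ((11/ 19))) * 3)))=77/ 240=0.32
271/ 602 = 0.45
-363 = -363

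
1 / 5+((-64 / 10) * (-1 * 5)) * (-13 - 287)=-9599.80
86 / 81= 1.06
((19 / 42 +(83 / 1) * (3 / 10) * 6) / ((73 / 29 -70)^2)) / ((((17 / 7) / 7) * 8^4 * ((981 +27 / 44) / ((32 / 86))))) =2037838033 / 232163272251319680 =0.00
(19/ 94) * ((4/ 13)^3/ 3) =608/ 309777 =0.00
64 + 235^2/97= 61433/97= 633.33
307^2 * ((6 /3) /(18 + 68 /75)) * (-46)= -325159050 /709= -458616.43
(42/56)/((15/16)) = 4/5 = 0.80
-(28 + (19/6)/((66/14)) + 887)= -181303/198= -915.67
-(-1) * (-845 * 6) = -5070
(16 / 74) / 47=8 / 1739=0.00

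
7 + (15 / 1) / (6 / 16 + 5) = 421 / 43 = 9.79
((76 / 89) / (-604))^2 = 361 / 180606721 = 0.00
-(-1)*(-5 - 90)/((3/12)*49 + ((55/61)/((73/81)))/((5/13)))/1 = -1692140/264529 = -6.40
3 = 3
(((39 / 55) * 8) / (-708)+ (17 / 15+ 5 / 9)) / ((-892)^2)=4909 / 2323736712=0.00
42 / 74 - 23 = -830 / 37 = -22.43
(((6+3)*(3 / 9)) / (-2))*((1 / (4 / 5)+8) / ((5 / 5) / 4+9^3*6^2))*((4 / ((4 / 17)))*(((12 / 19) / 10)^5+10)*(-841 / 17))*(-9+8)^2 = 3611661577776813 / 812292014759375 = 4.45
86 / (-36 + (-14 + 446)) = 43 / 198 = 0.22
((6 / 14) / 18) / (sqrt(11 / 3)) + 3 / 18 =sqrt(33) / 462 + 1 / 6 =0.18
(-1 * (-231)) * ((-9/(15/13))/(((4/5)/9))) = -20270.25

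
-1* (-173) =173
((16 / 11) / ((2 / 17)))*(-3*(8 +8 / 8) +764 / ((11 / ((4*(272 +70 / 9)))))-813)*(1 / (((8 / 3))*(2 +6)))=16175177 / 363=44559.72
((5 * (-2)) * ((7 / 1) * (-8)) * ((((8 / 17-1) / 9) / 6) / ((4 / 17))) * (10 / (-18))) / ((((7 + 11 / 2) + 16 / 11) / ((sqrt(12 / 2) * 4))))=30800 * sqrt(6) / 8289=9.10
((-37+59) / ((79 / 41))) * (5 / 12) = 2255 / 474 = 4.76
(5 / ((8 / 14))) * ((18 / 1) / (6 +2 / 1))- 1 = 299 / 16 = 18.69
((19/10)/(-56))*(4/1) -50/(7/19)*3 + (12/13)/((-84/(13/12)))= -85531/210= -407.29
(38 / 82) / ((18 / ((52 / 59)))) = 494 / 21771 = 0.02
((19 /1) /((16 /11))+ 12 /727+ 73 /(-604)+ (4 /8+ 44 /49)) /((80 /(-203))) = -35831255689 /983601920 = -36.43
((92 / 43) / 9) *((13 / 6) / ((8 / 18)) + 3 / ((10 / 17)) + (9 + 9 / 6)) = 2093 / 430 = 4.87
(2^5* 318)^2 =103550976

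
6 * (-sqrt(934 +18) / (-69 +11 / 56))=672 * sqrt(238) / 3853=2.69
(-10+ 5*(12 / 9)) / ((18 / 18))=-10 / 3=-3.33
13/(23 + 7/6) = 78/145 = 0.54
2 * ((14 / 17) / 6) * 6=28 / 17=1.65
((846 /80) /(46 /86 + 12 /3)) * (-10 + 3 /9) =-22.54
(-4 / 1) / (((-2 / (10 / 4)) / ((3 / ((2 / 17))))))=255 / 2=127.50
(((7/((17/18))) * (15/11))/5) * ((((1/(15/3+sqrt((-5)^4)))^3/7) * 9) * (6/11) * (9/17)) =243/8742250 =0.00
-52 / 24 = -13 / 6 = -2.17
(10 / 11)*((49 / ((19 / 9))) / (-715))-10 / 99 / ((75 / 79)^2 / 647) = -21951025568 / 302605875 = -72.54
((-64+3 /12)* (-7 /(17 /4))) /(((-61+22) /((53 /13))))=-1855 /169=-10.98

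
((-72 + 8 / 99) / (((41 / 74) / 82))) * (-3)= 1053760 / 33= 31932.12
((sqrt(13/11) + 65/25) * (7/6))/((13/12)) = 14 * sqrt(143)/143 + 14/5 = 3.97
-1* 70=-70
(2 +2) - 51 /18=7 /6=1.17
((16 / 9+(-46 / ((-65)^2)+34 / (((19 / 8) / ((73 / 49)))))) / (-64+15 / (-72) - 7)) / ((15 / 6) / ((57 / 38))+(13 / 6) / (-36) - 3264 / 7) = 470922950016 / 674722933395875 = 0.00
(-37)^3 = -50653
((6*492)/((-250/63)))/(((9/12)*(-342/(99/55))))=61992/11875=5.22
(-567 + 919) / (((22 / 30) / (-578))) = -277440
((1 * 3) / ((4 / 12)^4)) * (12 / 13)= 2916 / 13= 224.31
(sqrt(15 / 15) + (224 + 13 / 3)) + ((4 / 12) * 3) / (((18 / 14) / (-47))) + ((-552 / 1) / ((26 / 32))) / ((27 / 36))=-713.07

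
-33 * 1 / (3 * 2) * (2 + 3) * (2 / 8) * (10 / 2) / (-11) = 3.12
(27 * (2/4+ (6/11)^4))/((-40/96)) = -2791746/73205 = -38.14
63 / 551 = 0.11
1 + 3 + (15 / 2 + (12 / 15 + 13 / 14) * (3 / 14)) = 11633 / 980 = 11.87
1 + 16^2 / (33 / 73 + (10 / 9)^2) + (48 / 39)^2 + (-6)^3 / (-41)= 11026455229 / 69102917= 159.57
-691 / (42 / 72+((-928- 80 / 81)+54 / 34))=3806028 / 5104903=0.75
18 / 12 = 3 / 2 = 1.50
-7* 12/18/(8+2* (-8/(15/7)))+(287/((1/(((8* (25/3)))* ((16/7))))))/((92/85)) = 11149585/276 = 40397.05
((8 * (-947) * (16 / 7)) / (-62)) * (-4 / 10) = -121216 / 1085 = -111.72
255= 255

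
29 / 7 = 4.14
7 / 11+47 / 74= 1035 / 814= 1.27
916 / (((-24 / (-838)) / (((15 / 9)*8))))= 3838040 / 9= 426448.89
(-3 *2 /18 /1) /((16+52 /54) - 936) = 9 /24814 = 0.00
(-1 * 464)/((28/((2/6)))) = -116/21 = -5.52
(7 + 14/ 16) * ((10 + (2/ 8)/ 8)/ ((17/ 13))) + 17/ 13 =3491671/ 56576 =61.72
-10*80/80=-10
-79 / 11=-7.18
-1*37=-37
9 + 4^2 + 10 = 35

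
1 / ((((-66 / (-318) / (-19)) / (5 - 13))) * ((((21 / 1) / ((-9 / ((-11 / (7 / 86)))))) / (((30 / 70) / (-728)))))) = -9063 / 6628622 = -0.00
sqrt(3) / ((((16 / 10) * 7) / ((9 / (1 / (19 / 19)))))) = 45 * sqrt(3) / 56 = 1.39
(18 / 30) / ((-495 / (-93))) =31 / 275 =0.11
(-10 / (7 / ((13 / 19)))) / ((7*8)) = -65 / 3724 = -0.02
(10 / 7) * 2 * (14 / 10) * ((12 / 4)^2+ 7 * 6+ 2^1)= 212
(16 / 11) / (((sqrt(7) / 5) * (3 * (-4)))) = -20 * sqrt(7) / 231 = -0.23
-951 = -951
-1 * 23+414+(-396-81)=-86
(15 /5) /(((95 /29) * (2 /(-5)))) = -2.29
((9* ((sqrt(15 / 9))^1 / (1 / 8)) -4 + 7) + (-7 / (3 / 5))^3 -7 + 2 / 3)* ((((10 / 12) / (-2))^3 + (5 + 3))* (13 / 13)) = -588577535 / 46656 + 13699* sqrt(15) / 72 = -11878.37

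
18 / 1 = 18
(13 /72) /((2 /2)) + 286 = 20605 /72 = 286.18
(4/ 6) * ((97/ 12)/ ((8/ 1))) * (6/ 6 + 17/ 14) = 3007/ 2016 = 1.49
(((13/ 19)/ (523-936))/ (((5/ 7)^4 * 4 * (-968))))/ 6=4459/ 16276920000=0.00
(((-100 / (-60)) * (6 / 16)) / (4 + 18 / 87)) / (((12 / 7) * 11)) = 1015 / 128832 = 0.01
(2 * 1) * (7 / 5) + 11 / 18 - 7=-323 / 90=-3.59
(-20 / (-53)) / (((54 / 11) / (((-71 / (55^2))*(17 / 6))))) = -1207 / 236115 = -0.01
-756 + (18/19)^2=-272592/361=-755.10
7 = 7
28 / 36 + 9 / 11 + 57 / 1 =5801 / 99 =58.60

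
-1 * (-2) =2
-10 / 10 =-1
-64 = -64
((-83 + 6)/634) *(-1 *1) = 77/634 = 0.12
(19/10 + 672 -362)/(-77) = -3119/770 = -4.05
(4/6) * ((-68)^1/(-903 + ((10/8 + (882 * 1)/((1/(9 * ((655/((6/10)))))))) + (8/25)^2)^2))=-850000000/1408003375508417793483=-0.00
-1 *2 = -2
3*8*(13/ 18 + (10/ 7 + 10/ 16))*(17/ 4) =23783/ 84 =283.13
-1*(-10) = 10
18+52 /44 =211 /11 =19.18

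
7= 7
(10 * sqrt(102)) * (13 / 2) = 65 * sqrt(102) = 656.47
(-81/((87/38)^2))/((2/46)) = -298908/841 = -355.42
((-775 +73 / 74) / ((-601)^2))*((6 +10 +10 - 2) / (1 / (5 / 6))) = -572770 / 13364437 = -0.04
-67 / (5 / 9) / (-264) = 201 / 440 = 0.46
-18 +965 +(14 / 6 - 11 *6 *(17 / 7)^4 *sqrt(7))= 2848 / 3 - 5512386 *sqrt(7) / 2401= -5124.97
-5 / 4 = -1.25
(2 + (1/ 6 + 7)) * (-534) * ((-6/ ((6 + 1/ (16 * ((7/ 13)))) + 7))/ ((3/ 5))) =5482400/ 1469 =3732.06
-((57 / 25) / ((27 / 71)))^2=-1819801 / 50625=-35.95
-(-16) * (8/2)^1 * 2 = 128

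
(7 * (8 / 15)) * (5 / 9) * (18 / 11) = 112 / 33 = 3.39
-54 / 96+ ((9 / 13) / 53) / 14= -43335 / 77168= -0.56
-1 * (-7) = 7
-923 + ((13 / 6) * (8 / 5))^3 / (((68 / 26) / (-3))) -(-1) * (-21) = -991.79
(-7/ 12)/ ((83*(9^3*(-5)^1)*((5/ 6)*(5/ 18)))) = 7/ 840375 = 0.00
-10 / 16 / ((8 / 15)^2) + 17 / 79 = -80171 / 40448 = -1.98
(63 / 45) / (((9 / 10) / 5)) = 70 / 9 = 7.78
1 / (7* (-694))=-1 / 4858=-0.00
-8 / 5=-1.60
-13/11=-1.18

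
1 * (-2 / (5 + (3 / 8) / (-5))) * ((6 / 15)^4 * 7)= -1792 / 24625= -0.07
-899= -899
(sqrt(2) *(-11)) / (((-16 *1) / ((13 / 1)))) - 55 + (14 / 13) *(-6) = -799 / 13 + 143 *sqrt(2) / 16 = -48.82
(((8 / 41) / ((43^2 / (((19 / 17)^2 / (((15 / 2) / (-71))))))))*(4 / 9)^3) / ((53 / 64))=-1679753216 / 12697355163555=-0.00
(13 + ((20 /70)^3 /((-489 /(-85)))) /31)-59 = -239178022 /5199537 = -46.00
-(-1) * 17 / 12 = 17 / 12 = 1.42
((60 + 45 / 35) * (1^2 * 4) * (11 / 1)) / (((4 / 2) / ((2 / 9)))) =6292 / 21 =299.62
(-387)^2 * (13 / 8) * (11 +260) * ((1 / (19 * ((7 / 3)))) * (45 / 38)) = 71230885245 / 40432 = 1761745.28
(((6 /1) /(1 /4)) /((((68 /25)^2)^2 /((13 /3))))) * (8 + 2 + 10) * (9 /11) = 228515625 /7349848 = 31.09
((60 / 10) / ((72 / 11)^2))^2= 14641 / 746496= 0.02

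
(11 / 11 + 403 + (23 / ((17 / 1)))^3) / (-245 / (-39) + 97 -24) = 5.13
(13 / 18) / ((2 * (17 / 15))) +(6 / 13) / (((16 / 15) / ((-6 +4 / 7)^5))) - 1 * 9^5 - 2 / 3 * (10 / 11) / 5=-29951407948963 / 490293804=-61088.69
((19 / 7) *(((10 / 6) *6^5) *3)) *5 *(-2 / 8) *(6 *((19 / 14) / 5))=-10526760 / 49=-214831.84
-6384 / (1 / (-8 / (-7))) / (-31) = 7296 / 31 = 235.35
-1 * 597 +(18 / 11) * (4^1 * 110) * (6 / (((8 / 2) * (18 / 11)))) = 63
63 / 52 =1.21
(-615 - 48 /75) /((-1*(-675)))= -15391 /16875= -0.91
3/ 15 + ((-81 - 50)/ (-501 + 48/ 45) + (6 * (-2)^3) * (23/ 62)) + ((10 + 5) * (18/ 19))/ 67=-25350096358/ 1479665185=-17.13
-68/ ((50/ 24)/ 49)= -1599.36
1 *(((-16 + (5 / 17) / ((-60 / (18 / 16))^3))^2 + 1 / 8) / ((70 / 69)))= 252.47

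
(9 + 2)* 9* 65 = 6435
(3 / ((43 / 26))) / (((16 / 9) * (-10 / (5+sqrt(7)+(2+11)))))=-3159 / 1720 - 351 * sqrt(7) / 3440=-2.11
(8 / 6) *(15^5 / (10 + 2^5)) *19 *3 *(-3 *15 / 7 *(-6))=53001275.51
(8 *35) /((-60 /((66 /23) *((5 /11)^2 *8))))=-5600 /253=-22.13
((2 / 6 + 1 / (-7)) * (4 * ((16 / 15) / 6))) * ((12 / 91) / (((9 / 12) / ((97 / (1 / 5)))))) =198656 / 17199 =11.55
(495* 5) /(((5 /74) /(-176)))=-6446880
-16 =-16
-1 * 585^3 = -200201625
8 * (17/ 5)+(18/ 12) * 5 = 347/ 10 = 34.70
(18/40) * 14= 63/10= 6.30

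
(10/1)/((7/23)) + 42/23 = 5584/161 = 34.68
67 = 67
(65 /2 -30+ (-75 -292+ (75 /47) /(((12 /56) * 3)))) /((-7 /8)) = 408356 /987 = 413.73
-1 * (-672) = 672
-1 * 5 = -5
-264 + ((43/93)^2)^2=-263.95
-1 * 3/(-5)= 3/5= 0.60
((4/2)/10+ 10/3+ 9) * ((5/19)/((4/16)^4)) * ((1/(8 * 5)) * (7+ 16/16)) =168.87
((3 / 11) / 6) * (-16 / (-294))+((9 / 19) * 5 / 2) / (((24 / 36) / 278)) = 30343157 / 61446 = 493.82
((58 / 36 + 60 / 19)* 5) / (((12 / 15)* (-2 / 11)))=-163.93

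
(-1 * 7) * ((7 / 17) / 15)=-49 / 255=-0.19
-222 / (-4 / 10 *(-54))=-185 / 18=-10.28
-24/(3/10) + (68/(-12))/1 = -257/3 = -85.67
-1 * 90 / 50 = -9 / 5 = -1.80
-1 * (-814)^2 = -662596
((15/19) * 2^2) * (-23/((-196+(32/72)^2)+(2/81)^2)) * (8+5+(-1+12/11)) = 81487620/16780819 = 4.86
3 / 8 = 0.38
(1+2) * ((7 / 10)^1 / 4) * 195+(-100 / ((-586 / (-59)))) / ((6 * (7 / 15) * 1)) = 1620769 / 16408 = 98.78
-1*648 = -648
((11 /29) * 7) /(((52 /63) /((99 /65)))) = 480249 /98020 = 4.90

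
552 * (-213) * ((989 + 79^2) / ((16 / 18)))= -956333790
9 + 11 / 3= 38 / 3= 12.67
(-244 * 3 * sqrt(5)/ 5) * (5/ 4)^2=-511.50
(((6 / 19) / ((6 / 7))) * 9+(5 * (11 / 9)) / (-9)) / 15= 4058 / 23085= 0.18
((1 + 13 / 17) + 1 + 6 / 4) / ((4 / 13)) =1885 / 136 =13.86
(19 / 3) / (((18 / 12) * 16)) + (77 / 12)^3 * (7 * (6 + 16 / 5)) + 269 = 74665033 / 4320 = 17283.57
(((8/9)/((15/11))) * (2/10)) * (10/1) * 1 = 1.30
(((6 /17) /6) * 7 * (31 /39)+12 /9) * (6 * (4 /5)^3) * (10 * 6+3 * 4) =10146816 /27625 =367.31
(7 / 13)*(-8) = -4.31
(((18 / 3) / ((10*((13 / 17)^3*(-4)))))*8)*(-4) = 117912 / 10985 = 10.73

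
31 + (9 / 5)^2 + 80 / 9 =43.13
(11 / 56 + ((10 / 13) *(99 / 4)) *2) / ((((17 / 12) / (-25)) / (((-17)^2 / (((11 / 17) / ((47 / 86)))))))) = -2580430425 / 15652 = -164862.66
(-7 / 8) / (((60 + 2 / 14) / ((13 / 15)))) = -637 / 50520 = -0.01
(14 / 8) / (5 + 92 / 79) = 553 / 1948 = 0.28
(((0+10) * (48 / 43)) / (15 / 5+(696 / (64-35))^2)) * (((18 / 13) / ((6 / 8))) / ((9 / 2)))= 0.01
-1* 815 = -815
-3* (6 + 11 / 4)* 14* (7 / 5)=-1029 / 2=-514.50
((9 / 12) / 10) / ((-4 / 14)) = -21 / 80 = -0.26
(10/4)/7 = 5/14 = 0.36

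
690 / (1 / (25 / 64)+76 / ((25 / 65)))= 2875 / 834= 3.45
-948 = -948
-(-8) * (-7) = -56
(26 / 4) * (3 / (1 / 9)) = 351 / 2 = 175.50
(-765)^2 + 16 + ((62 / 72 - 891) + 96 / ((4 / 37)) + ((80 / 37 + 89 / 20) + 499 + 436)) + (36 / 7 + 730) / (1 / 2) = 6849069596 / 11655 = 587650.76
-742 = -742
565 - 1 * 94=471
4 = 4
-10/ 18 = -5/ 9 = -0.56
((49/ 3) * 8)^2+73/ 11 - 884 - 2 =1603247/ 99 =16194.41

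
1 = 1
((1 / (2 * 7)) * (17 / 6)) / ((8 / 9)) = 51 / 224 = 0.23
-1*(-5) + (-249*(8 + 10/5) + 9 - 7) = -2483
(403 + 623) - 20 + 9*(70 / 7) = 1096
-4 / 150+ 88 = 6598 / 75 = 87.97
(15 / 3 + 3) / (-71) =-8 / 71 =-0.11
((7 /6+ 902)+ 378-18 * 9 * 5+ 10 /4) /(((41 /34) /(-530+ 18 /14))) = -207677.25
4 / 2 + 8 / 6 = 10 / 3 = 3.33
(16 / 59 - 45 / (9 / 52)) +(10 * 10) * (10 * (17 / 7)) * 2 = 1898732 / 413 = 4597.41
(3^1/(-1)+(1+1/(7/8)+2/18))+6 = 331/63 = 5.25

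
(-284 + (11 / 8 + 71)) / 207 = -1.02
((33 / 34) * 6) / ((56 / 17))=99 / 56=1.77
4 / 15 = 0.27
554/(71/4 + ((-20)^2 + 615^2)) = 2216/1514571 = 0.00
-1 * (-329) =329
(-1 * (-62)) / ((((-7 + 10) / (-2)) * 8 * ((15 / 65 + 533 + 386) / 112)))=-11284 / 17925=-0.63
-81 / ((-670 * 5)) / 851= 81 / 2850850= 0.00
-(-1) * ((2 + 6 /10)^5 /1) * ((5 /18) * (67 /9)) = 24876631 /101250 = 245.70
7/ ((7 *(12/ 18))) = 3/ 2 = 1.50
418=418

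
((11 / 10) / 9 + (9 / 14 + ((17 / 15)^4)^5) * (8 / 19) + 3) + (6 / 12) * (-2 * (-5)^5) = 277167267720034896011913276187 / 88451829020118713378906250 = 3133.54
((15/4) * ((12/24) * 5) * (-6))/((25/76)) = -171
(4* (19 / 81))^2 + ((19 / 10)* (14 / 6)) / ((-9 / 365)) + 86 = -1219243 / 13122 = -92.92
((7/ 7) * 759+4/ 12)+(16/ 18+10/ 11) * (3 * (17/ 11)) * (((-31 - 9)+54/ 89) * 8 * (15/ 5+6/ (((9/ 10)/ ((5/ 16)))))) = -13715974/ 1089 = -12595.02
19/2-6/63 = 395/42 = 9.40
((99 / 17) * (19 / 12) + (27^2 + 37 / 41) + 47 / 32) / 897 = 5506053 / 6668896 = 0.83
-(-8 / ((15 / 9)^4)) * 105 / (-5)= -13608 / 625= -21.77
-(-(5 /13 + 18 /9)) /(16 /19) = 2.83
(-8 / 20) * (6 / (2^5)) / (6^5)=-1 / 103680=-0.00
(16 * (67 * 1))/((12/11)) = 2948/3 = 982.67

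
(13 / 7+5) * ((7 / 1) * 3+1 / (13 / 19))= 14016 / 91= 154.02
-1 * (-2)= 2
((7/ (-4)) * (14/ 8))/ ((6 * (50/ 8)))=-49/ 600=-0.08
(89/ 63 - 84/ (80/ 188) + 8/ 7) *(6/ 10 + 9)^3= -107741184/ 625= -172385.89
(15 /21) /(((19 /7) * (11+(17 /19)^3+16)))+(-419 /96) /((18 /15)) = -198616195 /54750528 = -3.63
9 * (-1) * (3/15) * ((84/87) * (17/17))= -252/145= -1.74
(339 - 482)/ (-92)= 143/ 92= 1.55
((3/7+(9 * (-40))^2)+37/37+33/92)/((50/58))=2420442979/16100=150338.07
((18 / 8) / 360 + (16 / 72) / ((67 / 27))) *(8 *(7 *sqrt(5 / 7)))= 1027 *sqrt(35) / 1340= 4.53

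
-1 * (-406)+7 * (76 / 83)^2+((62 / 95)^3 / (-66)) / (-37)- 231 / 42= 5861292884787467 / 14423566467750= 406.37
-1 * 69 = -69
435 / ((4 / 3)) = 1305 / 4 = 326.25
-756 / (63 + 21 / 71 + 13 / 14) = -751464 / 63839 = -11.77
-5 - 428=-433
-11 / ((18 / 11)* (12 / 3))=-121 / 72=-1.68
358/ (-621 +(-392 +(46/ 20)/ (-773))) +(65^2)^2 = 139779548353285/ 7830513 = 17850624.65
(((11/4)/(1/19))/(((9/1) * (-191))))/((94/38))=-3971/323172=-0.01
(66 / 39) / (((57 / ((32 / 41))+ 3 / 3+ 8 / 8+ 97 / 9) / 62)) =392832 / 321269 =1.22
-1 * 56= -56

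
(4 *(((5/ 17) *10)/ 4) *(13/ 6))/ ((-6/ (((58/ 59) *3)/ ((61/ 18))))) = -56550/ 61183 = -0.92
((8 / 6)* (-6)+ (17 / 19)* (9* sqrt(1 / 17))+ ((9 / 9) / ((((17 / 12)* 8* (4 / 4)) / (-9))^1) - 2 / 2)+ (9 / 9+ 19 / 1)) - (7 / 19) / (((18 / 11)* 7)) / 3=9* sqrt(17) / 19+ 88912 / 8721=12.15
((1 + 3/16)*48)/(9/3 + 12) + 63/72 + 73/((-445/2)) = 3095/712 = 4.35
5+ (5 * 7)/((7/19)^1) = 100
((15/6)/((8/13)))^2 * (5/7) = 21125/1792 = 11.79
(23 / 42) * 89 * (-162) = -55269 / 7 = -7895.57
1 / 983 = 0.00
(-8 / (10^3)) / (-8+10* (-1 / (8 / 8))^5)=0.00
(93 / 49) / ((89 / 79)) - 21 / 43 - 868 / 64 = -37103051 / 3000368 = -12.37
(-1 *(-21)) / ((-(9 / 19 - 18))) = 1.20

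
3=3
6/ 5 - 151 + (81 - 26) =-474/ 5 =-94.80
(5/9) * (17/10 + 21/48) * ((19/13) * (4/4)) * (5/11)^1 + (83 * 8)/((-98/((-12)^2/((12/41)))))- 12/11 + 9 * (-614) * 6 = -4090950403/112112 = -36489.85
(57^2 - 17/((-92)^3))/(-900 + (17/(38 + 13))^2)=-22769615961/6306594112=-3.61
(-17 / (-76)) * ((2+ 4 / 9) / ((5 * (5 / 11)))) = 2057 / 8550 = 0.24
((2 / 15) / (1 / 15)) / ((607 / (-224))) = -448 / 607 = -0.74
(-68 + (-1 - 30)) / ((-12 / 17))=561 / 4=140.25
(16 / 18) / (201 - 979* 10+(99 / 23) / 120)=-7360 / 79396623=-0.00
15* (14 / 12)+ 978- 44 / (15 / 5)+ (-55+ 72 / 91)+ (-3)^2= 510851 / 546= 935.62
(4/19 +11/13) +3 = 4.06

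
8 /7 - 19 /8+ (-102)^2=582555 /56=10402.77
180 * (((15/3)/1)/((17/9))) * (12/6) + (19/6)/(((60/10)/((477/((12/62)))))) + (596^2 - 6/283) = 41274873163/115464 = 357469.63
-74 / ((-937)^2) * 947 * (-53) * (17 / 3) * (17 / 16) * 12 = 536692363 / 1755938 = 305.64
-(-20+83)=-63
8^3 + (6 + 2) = 520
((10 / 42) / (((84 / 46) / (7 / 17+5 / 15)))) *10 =21850 / 22491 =0.97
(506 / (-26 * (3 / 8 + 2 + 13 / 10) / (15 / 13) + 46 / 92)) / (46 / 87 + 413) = -4402200 / 296126687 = -0.01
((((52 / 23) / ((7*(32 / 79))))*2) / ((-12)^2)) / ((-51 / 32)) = -1027 / 147798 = -0.01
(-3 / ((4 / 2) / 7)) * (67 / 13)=-54.12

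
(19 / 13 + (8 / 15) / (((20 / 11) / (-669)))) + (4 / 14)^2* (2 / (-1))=-3104447 / 15925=-194.94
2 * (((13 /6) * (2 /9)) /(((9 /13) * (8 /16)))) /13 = 52 /243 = 0.21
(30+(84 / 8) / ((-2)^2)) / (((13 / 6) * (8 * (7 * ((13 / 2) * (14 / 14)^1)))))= 783 / 18928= 0.04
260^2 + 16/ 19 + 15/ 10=2568889/ 38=67602.34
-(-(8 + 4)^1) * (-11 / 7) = -18.86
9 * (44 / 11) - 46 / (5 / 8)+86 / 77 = -14046 / 385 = -36.48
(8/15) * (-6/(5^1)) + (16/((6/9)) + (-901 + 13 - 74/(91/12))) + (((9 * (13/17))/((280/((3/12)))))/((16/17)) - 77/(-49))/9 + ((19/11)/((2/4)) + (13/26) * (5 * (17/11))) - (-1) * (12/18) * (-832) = -163928790073/115315200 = -1421.57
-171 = -171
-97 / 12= -8.08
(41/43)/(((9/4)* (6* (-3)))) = -82/3483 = -0.02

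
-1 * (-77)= 77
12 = 12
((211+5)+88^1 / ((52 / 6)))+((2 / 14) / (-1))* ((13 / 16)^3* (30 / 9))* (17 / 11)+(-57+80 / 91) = 1043299547 / 6150144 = 169.64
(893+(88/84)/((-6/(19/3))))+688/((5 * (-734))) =891.71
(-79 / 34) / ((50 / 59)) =-4661 / 1700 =-2.74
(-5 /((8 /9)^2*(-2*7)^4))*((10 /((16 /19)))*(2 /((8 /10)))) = -192375 /39337984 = -0.00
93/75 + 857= 21456/25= 858.24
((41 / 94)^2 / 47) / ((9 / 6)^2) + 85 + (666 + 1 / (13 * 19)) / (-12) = 27235575781 / 923194116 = 29.50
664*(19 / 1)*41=517256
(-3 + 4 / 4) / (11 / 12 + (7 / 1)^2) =-24 / 599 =-0.04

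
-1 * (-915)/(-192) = -305/64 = -4.77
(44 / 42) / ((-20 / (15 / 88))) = -1 / 112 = -0.01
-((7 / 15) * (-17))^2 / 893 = -14161 / 200925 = -0.07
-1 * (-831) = 831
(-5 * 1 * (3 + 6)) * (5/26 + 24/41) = -37305/1066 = -35.00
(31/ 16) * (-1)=-31/ 16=-1.94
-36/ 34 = -18/ 17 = -1.06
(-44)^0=1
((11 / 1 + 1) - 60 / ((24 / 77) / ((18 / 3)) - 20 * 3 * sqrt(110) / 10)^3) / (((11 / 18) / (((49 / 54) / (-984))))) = -6606233037118199769221 / 364825830819507836260064 - 2297861438205795 * sqrt(110) / 66331969239910515683648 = -0.02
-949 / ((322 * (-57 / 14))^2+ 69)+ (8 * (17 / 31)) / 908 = 51760747 / 12095125230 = 0.00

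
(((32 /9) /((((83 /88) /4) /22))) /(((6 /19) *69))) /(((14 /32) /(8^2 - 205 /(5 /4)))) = -3766681600 /1082403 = -3479.93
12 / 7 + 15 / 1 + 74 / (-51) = 5449 / 357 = 15.26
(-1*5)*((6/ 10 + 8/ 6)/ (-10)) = 29/ 30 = 0.97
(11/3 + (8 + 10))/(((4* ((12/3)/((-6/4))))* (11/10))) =-325/176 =-1.85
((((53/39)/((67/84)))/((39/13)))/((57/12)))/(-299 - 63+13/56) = -332416/1005798573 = -0.00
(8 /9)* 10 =80 /9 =8.89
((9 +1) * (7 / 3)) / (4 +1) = 14 / 3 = 4.67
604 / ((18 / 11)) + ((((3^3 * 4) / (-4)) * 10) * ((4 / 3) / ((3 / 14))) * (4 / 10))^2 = 4067578 / 9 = 451953.11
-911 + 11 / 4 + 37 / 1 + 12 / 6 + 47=-3289 / 4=-822.25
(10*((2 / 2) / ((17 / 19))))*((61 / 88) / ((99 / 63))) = 40565 / 8228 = 4.93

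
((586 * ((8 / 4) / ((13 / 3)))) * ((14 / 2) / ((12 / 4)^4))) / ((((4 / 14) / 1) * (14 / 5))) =10255 / 351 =29.22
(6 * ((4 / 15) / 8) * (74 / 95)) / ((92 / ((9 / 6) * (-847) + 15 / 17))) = -1597179 / 742900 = -2.15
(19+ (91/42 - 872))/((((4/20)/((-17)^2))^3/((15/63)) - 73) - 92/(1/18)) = 77013931090625/156501963003624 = 0.49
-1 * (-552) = 552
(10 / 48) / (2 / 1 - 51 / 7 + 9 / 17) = -595 / 13584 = -0.04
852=852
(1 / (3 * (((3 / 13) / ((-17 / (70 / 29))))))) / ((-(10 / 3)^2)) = 6409 / 7000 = 0.92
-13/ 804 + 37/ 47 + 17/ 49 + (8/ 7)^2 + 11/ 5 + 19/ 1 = 218713577/ 9258060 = 23.62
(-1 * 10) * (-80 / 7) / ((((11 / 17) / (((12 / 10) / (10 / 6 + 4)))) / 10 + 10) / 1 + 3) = 28800 / 3353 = 8.59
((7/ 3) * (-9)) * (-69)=1449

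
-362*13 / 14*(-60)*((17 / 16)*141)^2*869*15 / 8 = 2643384199952925 / 3584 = 737551395076.15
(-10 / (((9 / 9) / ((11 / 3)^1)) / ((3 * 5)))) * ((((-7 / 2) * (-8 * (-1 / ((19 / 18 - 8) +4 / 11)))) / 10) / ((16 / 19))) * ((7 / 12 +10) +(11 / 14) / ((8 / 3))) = -126042675 / 41696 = -3022.90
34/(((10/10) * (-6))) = -17/3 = -5.67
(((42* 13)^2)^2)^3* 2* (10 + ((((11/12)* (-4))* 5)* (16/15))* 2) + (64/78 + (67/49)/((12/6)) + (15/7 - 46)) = -156203648176805665552833371804560062545/3822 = -40869609674726757078187700000000000.00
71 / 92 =0.77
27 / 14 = 1.93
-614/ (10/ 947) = -290729/ 5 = -58145.80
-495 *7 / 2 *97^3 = -3162411945 / 2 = -1581205972.50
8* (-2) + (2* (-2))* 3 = -28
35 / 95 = 7 / 19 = 0.37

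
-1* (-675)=675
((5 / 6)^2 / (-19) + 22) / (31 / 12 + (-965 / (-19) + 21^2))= 0.04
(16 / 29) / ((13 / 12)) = 192 / 377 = 0.51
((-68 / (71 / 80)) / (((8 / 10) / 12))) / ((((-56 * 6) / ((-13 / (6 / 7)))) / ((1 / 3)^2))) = -11050 / 1917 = -5.76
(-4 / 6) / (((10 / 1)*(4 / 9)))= -3 / 20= -0.15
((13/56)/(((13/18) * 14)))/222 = 3/29008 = 0.00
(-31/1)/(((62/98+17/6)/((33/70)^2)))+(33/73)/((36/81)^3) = 376269003/119019200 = 3.16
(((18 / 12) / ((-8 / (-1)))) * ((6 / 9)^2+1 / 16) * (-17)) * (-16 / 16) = 1241 / 768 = 1.62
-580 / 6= -290 / 3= -96.67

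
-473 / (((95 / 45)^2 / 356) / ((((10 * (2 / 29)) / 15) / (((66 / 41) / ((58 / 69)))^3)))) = -3549163535152 / 14349601629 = -247.34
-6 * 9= -54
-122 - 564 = -686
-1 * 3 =-3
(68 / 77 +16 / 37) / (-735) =-0.00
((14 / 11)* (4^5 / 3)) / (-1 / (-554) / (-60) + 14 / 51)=2700328960 / 1706133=1582.72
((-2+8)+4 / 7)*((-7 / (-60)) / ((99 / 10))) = 23 / 297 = 0.08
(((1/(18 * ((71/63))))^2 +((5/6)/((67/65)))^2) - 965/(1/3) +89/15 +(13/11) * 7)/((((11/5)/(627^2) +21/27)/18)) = -209635337372685471/3145121004314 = -66654.14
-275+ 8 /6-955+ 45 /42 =-51559 /42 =-1227.60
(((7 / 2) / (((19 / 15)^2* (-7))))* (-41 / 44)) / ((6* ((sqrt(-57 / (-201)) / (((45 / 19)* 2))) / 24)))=10.33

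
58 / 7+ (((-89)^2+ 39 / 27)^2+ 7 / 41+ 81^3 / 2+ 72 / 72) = 2930556615691 / 46494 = 63030855.93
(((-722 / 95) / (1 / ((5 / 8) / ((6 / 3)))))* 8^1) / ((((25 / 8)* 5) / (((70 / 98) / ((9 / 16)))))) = -2432 / 1575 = -1.54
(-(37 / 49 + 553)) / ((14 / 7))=-13567 / 49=-276.88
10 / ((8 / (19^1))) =95 / 4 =23.75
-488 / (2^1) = -244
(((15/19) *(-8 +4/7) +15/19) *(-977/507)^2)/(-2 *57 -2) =71589675/440639108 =0.16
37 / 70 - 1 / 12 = 187 / 420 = 0.45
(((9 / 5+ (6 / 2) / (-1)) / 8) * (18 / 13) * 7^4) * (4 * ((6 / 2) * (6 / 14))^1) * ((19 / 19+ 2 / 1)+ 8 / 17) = -9835182 / 1105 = -8900.62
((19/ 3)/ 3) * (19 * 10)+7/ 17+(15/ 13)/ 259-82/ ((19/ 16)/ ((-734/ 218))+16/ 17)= 7934435575702/ 30262545495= 262.19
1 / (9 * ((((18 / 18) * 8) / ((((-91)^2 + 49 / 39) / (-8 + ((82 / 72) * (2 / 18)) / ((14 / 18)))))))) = -1130528 / 77025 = -14.68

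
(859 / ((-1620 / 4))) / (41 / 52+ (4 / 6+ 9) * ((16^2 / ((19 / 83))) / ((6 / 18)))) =-848692 / 12977319015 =-0.00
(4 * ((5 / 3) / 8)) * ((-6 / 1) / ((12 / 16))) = -20 / 3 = -6.67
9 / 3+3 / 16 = 51 / 16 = 3.19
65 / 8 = 8.12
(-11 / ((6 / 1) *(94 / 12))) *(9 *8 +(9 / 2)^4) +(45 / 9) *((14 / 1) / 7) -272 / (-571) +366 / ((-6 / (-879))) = 22979622759 / 429392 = 53516.65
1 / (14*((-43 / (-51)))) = 51 / 602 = 0.08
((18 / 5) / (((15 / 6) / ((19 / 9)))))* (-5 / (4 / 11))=-209 / 5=-41.80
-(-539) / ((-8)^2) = 539 / 64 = 8.42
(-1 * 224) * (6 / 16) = -84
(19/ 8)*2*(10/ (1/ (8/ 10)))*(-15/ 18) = -95/ 3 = -31.67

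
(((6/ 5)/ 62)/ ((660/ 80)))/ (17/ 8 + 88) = 32/ 1229305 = 0.00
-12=-12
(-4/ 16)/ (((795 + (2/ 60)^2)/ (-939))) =211275/ 715501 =0.30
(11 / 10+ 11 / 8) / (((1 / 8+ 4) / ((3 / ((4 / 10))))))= 9 / 2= 4.50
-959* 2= -1918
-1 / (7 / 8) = -8 / 7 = -1.14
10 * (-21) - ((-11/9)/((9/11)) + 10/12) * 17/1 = -32201/162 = -198.77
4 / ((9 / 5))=20 / 9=2.22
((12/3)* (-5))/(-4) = 5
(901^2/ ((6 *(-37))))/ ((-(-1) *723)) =-5.06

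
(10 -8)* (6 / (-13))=-12 / 13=-0.92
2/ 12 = 1/ 6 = 0.17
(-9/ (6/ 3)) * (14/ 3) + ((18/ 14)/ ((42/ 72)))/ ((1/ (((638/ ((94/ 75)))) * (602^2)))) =406606881.13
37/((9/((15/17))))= 185/51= 3.63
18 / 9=2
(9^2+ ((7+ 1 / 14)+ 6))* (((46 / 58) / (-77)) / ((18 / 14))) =-10097 / 13398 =-0.75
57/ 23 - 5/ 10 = 91/ 46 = 1.98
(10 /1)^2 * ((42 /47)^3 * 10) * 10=740880000 /103823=7135.99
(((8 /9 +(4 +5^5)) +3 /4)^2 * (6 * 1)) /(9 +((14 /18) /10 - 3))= 9675477.00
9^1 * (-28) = -252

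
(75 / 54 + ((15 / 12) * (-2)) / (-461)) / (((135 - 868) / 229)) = -1324765 / 3041217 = -0.44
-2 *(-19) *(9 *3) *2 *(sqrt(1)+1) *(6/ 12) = 2052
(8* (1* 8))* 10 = 640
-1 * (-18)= 18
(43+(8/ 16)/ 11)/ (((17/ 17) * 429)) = 947/ 9438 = 0.10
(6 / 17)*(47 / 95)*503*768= 108937728 / 1615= 67453.70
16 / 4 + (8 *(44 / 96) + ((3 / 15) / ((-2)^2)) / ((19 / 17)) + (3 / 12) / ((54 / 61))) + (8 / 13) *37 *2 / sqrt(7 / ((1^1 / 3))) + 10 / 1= 592 *sqrt(21) / 273 + 369233 / 20520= 27.93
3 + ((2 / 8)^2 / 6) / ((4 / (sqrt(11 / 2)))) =sqrt(22) / 768 + 3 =3.01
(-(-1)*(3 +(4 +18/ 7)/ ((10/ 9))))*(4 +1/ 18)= 3796/ 105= 36.15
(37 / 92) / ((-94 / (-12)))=111 / 2162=0.05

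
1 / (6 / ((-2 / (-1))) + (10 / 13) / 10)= 13 / 40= 0.32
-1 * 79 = -79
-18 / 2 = -9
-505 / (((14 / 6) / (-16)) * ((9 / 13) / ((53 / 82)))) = 2783560 / 861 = 3232.94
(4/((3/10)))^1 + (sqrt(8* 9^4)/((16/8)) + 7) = 61/3 + 81* sqrt(2) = 134.88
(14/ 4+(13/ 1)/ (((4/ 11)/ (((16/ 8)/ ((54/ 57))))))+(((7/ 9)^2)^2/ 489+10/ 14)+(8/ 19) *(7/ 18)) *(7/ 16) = 34.93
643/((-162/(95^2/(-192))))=5803075/31104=186.57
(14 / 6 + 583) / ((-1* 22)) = -878 / 33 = -26.61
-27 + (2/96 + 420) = 18865/48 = 393.02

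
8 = 8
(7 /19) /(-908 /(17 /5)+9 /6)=-238 /171551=-0.00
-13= -13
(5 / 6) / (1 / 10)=8.33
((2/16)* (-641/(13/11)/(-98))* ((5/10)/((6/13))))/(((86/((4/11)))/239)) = 153199/202272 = 0.76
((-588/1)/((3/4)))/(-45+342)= -2.64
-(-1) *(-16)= -16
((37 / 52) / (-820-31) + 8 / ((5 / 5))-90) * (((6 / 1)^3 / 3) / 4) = -882657 / 598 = -1476.02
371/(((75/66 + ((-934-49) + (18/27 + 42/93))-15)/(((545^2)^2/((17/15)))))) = -200903176195548750/6926803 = -29003737538.88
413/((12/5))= 2065/12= 172.08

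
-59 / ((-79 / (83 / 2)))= 30.99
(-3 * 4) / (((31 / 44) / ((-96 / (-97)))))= -50688 / 3007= -16.86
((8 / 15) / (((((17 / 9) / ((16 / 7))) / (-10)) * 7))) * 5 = -3840 / 833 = -4.61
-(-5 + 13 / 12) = 47 / 12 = 3.92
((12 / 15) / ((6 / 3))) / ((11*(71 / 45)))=18 / 781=0.02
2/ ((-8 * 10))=-1/ 40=-0.02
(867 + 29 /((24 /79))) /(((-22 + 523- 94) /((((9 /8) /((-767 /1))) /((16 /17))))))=-0.00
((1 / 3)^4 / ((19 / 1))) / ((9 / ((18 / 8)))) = 1 / 6156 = 0.00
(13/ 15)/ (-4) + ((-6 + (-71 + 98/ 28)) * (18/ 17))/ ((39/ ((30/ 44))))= -230053/ 145860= -1.58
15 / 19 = 0.79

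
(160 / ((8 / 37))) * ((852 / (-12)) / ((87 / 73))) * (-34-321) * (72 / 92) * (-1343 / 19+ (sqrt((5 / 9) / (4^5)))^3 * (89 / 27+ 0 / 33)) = -10971564097800 / 12673+ 151475118625 * sqrt(5) / 663883776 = -865742731.17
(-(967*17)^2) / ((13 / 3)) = -810722163 / 13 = -62363243.31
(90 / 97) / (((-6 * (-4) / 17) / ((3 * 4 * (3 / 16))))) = 2295 / 1552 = 1.48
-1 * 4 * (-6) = 24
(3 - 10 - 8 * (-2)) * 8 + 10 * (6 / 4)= 87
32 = 32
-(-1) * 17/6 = 17/6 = 2.83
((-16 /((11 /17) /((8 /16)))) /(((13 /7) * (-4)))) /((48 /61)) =7259 /3432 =2.12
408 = 408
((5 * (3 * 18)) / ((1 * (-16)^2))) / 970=27 / 24832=0.00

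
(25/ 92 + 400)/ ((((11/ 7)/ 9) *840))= 2.73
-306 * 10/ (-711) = 340/ 79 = 4.30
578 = 578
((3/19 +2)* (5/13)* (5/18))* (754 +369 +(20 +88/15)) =185935/702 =264.86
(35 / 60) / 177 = 7 / 2124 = 0.00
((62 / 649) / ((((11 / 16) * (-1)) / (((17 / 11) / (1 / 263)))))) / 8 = -554404 / 78529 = -7.06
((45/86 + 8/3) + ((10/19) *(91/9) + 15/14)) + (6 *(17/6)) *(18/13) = 22162324/669123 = 33.12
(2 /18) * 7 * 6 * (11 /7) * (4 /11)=8 /3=2.67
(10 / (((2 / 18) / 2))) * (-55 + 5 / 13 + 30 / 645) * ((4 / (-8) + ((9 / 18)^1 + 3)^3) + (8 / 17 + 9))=-4839383340 / 9503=-509247.96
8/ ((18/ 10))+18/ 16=401/ 72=5.57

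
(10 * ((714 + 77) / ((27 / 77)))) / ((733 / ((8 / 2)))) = 2436280 / 19791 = 123.10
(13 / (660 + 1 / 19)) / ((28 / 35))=1235 / 50164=0.02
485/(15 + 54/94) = 22795/732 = 31.14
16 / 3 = 5.33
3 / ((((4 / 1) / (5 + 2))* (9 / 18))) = 21 / 2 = 10.50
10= 10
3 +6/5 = 4.20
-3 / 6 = -1 / 2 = -0.50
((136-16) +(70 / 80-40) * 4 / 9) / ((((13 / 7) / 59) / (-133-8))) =-35852117 / 78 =-459642.53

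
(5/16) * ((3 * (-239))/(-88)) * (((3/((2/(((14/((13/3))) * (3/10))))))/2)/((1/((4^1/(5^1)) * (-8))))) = -135513/11440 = -11.85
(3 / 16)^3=27 / 4096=0.01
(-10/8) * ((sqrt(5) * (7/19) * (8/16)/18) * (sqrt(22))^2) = -385 * sqrt(5)/1368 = -0.63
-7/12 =-0.58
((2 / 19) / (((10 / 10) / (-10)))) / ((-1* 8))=0.13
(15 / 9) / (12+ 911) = 5 / 2769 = 0.00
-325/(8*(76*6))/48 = -325/175104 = -0.00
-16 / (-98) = 8 / 49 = 0.16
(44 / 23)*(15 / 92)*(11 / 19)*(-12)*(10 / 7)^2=-2178000 / 492499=-4.42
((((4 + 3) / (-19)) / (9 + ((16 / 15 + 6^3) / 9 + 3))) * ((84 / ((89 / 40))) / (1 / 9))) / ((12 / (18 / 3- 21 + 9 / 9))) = 8334900 / 2061329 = 4.04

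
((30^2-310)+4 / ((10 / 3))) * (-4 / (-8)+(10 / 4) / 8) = 9607 / 20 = 480.35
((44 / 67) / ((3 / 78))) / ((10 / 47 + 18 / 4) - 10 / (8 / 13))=-215072 / 145323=-1.48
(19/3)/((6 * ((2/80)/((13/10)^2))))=3211/45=71.36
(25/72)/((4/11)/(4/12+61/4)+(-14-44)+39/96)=-41140/6821127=-0.01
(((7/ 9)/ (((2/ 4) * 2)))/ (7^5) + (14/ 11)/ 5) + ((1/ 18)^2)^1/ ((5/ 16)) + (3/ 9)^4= 109664/ 396165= 0.28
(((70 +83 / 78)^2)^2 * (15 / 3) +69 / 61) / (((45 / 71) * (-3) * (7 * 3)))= -3193569.69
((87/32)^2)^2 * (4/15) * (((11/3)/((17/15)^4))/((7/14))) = 708960792375/10947264512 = 64.76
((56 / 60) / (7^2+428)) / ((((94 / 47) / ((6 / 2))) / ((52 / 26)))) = 14 / 2385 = 0.01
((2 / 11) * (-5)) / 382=-5 / 2101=-0.00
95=95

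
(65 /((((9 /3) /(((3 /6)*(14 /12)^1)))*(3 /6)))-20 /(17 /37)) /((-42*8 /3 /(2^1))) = 5585 /17136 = 0.33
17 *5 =85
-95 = -95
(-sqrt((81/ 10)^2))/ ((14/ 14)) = -81/ 10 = -8.10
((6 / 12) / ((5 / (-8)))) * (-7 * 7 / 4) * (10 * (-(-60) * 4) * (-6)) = -141120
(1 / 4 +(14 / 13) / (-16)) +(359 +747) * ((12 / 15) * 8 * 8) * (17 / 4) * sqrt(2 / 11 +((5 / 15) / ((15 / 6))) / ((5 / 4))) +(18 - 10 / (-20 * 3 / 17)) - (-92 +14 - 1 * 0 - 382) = 150077 / 312 +1203328 * sqrt(7854) / 825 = 129744.40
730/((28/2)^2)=365/98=3.72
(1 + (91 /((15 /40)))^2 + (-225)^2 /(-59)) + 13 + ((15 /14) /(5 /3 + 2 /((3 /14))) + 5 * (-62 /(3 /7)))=4687271315 /81774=57319.82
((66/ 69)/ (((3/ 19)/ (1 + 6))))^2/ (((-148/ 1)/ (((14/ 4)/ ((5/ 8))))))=-59930332/ 880785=-68.04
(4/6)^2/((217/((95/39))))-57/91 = -47329/76167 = -0.62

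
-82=-82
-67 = -67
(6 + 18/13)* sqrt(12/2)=18.09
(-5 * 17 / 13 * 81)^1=-6885 / 13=-529.62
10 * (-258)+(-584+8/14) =-22144/7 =-3163.43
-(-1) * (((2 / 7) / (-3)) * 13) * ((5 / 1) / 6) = -65 / 63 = -1.03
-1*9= -9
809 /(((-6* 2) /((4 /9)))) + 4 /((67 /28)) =-51179 /1809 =-28.29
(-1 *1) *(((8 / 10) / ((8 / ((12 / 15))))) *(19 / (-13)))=38 / 325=0.12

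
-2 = -2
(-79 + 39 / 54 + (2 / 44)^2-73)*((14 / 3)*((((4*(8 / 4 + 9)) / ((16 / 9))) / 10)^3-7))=-5761.23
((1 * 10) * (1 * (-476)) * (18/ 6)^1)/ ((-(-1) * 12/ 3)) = -3570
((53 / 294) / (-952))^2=2809 / 78337292544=0.00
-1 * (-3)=3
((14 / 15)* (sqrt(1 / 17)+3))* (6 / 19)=0.96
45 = 45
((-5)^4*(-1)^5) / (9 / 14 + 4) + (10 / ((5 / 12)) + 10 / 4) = -2811 / 26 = -108.12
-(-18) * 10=180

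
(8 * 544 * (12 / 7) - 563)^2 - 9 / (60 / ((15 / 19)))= 177174854323 / 3724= 47576491.49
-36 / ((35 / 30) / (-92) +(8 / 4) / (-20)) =99360 / 311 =319.49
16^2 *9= 2304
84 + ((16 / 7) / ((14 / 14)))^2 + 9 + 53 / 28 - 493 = -77005 / 196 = -392.88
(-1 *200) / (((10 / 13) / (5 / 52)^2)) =-125 / 52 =-2.40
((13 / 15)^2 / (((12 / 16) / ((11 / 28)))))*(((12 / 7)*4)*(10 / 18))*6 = 59488 / 6615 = 8.99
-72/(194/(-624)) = 22464/97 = 231.59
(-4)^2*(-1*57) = -912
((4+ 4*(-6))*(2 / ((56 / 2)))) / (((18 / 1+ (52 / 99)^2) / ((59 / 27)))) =-107085 / 626927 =-0.17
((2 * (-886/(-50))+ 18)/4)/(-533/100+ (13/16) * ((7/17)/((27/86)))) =-1226448/391469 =-3.13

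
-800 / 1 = -800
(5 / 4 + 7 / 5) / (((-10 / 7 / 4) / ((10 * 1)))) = -74.20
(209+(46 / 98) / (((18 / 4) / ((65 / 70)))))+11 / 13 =8425223 / 40131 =209.94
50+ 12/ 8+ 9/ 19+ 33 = 3229/ 38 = 84.97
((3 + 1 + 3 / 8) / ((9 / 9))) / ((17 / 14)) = 245 / 68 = 3.60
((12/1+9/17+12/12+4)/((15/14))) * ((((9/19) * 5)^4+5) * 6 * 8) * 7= 444109199744/2215457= 200459.41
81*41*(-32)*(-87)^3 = 69980430816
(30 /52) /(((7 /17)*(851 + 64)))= 0.00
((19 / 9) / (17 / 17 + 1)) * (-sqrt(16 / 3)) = -38 * sqrt(3) / 27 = -2.44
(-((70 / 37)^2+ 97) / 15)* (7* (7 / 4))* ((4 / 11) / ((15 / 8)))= -53975656 / 3388275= -15.93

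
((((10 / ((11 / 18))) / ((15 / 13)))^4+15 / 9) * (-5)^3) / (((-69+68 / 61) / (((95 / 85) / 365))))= 51482660999675 / 225719462463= 228.08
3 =3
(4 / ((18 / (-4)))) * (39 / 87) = -104 / 261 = -0.40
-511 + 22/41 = -20929/41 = -510.46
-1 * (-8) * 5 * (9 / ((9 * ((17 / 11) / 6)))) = 2640 / 17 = 155.29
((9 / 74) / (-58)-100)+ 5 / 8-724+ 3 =-7042117 / 8584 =-820.38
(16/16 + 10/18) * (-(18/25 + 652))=-1015.34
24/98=12/49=0.24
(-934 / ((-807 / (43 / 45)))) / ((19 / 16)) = 642592 / 689985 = 0.93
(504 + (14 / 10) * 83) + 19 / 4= 12499 / 20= 624.95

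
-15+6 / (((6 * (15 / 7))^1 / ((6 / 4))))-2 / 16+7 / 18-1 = -5413 / 360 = -15.04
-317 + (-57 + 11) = -363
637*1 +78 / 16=641.88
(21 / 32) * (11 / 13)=231 / 416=0.56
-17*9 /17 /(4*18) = -1 /8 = -0.12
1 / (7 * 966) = 1 / 6762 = 0.00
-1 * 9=-9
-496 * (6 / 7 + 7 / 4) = -9052 / 7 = -1293.14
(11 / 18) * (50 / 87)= 275 / 783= 0.35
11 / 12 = 0.92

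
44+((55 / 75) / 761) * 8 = 502348 / 11415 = 44.01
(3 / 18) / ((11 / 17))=17 / 66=0.26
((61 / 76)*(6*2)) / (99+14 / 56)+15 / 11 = 121197 / 82973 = 1.46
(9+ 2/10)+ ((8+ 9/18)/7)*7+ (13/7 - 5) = 1019/70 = 14.56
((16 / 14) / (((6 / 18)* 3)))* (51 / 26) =2.24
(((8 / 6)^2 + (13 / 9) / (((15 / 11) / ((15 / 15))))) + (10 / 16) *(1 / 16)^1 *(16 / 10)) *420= 43841 / 36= 1217.81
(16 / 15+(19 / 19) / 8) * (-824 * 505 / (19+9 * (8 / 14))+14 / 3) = -20533.70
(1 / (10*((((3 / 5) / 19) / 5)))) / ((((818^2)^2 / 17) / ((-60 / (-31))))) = 8075 / 6939767374328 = 0.00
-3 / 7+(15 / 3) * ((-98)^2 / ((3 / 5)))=1680691 / 21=80032.90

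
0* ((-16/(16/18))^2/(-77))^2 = 0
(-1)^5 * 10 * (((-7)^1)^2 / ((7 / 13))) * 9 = -8190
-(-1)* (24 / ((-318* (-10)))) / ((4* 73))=1 / 38690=0.00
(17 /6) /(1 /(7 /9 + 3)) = 289 /27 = 10.70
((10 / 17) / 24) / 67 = 0.00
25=25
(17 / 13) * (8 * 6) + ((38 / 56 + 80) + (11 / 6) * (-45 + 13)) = 92581 / 1092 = 84.78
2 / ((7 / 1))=0.29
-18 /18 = -1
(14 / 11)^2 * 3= 588 / 121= 4.86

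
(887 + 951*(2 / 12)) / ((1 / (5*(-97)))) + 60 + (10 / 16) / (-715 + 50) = -539455981 / 1064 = -507007.50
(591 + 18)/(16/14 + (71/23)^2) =57.06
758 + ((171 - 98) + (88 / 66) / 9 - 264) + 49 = 16636 / 27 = 616.15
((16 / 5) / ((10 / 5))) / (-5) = -8 / 25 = -0.32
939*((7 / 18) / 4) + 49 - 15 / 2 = 3187 / 24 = 132.79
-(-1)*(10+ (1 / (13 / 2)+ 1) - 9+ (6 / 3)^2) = 80 / 13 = 6.15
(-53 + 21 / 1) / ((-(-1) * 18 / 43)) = -688 / 9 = -76.44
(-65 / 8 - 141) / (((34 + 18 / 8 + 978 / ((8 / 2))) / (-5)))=5965 / 2246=2.66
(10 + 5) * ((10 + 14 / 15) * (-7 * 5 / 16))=-1435 / 4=-358.75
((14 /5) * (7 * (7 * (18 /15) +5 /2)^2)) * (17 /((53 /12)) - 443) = -541999339 /530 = -1022640.26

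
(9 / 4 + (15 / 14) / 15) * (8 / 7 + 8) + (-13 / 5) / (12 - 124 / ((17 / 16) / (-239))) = 2466765171 / 116223100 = 21.22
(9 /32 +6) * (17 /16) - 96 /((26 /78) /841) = -124007079 /512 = -242201.33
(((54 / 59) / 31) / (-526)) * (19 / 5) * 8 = -4104 / 2405135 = -0.00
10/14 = 5/7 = 0.71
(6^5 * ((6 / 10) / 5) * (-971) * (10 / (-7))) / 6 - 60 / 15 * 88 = 7538176 / 35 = 215376.46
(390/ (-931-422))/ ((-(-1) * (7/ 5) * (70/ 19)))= -1235/ 22099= -0.06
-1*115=-115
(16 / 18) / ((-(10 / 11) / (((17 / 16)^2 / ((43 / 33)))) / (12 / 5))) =-34969 / 17200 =-2.03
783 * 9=7047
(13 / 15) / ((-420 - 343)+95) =-13 / 10020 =-0.00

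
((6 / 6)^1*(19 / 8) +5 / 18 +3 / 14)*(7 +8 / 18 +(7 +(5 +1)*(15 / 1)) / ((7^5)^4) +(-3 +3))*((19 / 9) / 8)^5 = 4782020829866921800459372925 / 175079918992658322140481650688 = 0.03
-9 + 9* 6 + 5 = 50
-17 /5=-3.40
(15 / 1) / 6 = 5 / 2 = 2.50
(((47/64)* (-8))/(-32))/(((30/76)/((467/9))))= 417031/17280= 24.13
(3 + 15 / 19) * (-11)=-41.68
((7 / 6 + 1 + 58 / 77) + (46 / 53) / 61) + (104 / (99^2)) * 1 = 1306330241 / 443612862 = 2.94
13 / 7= 1.86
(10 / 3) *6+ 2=22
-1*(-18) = 18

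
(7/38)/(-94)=-7/3572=-0.00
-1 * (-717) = 717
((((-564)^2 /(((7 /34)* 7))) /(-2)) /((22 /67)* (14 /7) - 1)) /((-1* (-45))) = 40256816 /5635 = 7144.07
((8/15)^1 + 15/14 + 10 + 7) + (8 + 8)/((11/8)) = 69857/2310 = 30.24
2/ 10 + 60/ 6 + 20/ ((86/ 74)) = 5893/ 215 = 27.41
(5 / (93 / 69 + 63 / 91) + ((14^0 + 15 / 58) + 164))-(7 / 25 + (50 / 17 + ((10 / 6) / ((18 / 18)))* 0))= 123666389 / 751825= 164.49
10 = 10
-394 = -394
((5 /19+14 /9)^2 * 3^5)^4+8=7088725039877640936089 /16983563041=417387389369.64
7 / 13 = 0.54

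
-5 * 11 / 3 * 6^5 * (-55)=7840800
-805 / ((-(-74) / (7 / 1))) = -5635 / 74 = -76.15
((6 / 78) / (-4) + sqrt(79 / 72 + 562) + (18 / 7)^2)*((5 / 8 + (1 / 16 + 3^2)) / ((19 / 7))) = 108.22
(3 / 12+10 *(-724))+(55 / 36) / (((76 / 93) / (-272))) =-1766603 / 228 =-7748.26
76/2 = 38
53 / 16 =3.31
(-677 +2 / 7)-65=-741.71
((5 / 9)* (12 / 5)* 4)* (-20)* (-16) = 5120 / 3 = 1706.67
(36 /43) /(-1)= -36 /43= -0.84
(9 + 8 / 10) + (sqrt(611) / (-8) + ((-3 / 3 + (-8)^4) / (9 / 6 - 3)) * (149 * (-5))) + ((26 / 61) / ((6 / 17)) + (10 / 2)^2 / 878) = 2033857.95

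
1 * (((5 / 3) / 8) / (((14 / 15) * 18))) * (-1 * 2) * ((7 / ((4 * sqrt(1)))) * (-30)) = 125 / 96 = 1.30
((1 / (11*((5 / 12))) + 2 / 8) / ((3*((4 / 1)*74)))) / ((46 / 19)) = 1957 / 8986560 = 0.00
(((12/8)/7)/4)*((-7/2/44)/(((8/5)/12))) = -45/1408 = -0.03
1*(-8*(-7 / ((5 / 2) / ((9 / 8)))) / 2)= 63 / 5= 12.60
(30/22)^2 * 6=1350/121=11.16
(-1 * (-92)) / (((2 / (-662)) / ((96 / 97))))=-2923392 / 97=-30138.06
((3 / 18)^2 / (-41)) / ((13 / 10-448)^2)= -25 / 7363058841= -0.00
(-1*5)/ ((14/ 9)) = -3.21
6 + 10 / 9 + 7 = 127 / 9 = 14.11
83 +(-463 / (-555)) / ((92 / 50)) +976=1059.45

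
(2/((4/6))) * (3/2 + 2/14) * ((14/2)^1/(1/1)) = 34.50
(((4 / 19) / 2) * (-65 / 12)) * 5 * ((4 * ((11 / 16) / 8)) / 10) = -715 / 7296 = -0.10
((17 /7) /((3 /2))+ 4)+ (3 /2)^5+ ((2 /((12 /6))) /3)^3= 13.25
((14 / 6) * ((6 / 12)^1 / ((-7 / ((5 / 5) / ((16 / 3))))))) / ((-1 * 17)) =0.00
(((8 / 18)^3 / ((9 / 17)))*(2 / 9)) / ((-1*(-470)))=1088 / 13876515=0.00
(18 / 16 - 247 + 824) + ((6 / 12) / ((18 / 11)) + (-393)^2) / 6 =2842525 / 108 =26319.68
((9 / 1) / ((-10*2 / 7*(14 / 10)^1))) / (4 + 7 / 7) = -9 / 20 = -0.45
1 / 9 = 0.11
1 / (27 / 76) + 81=2263 / 27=83.81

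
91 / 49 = 13 / 7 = 1.86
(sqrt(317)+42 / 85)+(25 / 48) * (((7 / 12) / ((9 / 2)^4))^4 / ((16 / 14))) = 18911924047493318996 / 38274132000734775855+sqrt(317) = 18.30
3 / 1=3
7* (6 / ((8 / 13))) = 273 / 4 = 68.25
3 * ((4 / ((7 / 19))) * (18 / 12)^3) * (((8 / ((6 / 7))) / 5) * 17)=3488.40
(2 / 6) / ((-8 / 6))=-1 / 4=-0.25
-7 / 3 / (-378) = 1 / 162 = 0.01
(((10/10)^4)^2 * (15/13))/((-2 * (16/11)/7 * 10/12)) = -693/208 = -3.33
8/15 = 0.53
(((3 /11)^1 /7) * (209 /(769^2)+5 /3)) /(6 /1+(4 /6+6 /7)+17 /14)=17744592 /2387324357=0.01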